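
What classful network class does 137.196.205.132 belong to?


First octet: 137
Binary: 10001001
10xxxxxx -> Class B (128-191)
Class B, default mask 255.255.0.0 (/16)


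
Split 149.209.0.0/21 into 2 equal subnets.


New prefix = 21 + 1 = 22
Each subnet has 1024 addresses
  149.209.0.0/22
  149.209.4.0/22
Subnets: 149.209.0.0/22, 149.209.4.0/22


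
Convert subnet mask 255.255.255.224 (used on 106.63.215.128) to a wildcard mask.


Subnet mask: 255.255.255.224
Wildcard = 255.255.255.255 - subnet mask
255 - 255 = 0
255 - 255 = 0
255 - 255 = 0
255 - 224 = 31
Wildcard: 0.0.0.31


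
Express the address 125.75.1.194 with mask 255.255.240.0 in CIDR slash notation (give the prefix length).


Binary: 11111111.11111111.11110000.00000000
Count leading 1s
Prefix: /20


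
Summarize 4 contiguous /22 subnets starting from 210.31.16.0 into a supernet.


Original prefix: /22
Number of subnets: 4 = 2^2
New prefix = 22 - 2 = 20
Supernet: 210.31.16.0/20


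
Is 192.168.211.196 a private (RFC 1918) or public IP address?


RFC 1918 private ranges:
  10.0.0.0/8 (10.0.0.0 - 10.255.255.255)
  172.16.0.0/12 (172.16.0.0 - 172.31.255.255)
  192.168.0.0/16 (192.168.0.0 - 192.168.255.255)
Private (in 192.168.0.0/16)


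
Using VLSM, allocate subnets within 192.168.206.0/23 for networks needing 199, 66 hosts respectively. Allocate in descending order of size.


199 hosts -> /24 (254 usable): 192.168.206.0/24
66 hosts -> /25 (126 usable): 192.168.207.0/25
Allocation: 192.168.206.0/24 (199 hosts, 254 usable); 192.168.207.0/25 (66 hosts, 126 usable)


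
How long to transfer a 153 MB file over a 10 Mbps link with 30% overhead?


Effective throughput = 10 * (1 - 30/100) = 7 Mbps
File size in Mb = 153 * 8 = 1224 Mb
Time = 1224 / 7
Time = 174.8571 seconds


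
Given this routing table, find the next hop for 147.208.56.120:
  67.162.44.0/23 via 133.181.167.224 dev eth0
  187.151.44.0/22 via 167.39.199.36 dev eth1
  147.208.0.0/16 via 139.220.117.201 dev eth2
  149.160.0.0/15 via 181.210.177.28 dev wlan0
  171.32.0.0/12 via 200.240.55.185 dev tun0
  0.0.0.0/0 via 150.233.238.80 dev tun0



Longest prefix match for 147.208.56.120:
  /23 67.162.44.0: no
  /22 187.151.44.0: no
  /16 147.208.0.0: MATCH
  /15 149.160.0.0: no
  /12 171.32.0.0: no
  /0 0.0.0.0: MATCH
Selected: next-hop 139.220.117.201 via eth2 (matched /16)


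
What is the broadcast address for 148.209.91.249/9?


Network: 148.128.0.0/9
Host bits = 23
Set all host bits to 1:
Broadcast: 148.255.255.255


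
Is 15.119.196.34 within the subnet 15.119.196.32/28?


Subnet network: 15.119.196.32
Test IP AND mask: 15.119.196.32
Yes, 15.119.196.34 is in 15.119.196.32/28


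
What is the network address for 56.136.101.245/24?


IP:   00111000.10001000.01100101.11110101
Mask: 11111111.11111111.11111111.00000000
AND operation:
Net:  00111000.10001000.01100101.00000000
Network: 56.136.101.0/24


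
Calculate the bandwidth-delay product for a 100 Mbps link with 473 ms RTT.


BDP = bandwidth * RTT
= 100 Mbps * 473 ms
= 100 * 1e6 * 473 / 1000 bits
= 47300000 bits
= 5912500 bytes
= 5773.9258 KB
BDP = 47300000 bits (5912500 bytes)


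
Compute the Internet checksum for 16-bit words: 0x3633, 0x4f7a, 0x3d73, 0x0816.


Sum all words (with carry folding):
+ 0x3633 = 0x3633
+ 0x4f7a = 0x85ad
+ 0x3d73 = 0xc320
+ 0x0816 = 0xcb36
One's complement: ~0xcb36
Checksum = 0x34c9


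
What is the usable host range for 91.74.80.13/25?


Network: 91.74.80.0
Broadcast: 91.74.80.127
First usable = network + 1
Last usable = broadcast - 1
Range: 91.74.80.1 to 91.74.80.126


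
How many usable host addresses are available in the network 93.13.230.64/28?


Host bits = 32 - 28 = 4
Total addresses = 2^4 = 16
Usable = total - 2 (network and broadcast)
Usable hosts: 14


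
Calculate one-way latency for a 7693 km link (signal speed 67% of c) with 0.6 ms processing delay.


Speed = 0.67 * 3e5 km/s = 201000 km/s
Propagation delay = 7693 / 201000 = 0.0383 s = 38.2736 ms
Processing delay = 0.6 ms
Total one-way latency = 38.8736 ms


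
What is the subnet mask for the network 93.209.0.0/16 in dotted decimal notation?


/16 means 16 network bits, 16 host bits
Binary: 11111111111111110000000000000000
Mask: 255.255.0.0


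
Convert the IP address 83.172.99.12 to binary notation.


83 = 01010011
172 = 10101100
99 = 01100011
12 = 00001100
Binary: 01010011.10101100.01100011.00001100


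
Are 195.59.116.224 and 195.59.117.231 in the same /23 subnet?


Mask: 255.255.254.0
195.59.116.224 AND mask = 195.59.116.0
195.59.117.231 AND mask = 195.59.116.0
Yes, same subnet (195.59.116.0)


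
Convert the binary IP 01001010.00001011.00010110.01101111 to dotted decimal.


01001010 = 74
00001011 = 11
00010110 = 22
01101111 = 111
IP: 74.11.22.111


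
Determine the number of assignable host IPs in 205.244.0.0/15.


Host bits = 32 - 15 = 17
Total addresses = 2^17 = 131072
Usable = total - 2 (network and broadcast)
Usable hosts: 131070


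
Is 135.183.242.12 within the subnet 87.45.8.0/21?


Subnet network: 87.45.8.0
Test IP AND mask: 135.183.240.0
No, 135.183.242.12 is not in 87.45.8.0/21


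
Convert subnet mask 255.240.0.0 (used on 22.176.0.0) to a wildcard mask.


Subnet mask: 255.240.0.0
Wildcard = 255.255.255.255 - subnet mask
255 - 255 = 0
255 - 240 = 15
255 - 0 = 255
255 - 0 = 255
Wildcard: 0.15.255.255


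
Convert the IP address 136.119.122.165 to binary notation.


136 = 10001000
119 = 01110111
122 = 01111010
165 = 10100101
Binary: 10001000.01110111.01111010.10100101


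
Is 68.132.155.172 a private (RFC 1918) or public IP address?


RFC 1918 private ranges:
  10.0.0.0/8 (10.0.0.0 - 10.255.255.255)
  172.16.0.0/12 (172.16.0.0 - 172.31.255.255)
  192.168.0.0/16 (192.168.0.0 - 192.168.255.255)
Public (not in any RFC 1918 range)


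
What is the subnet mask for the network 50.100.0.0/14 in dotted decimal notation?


/14 means 14 network bits, 18 host bits
Binary: 11111111111111000000000000000000
Mask: 255.252.0.0


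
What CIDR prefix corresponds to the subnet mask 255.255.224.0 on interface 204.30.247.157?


Binary: 11111111.11111111.11100000.00000000
Count leading 1s
Prefix: /19


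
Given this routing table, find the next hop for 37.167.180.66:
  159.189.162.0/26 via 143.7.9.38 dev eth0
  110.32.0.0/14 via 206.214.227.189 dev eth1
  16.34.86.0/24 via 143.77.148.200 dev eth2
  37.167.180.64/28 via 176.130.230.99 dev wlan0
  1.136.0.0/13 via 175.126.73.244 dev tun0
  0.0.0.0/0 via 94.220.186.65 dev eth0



Longest prefix match for 37.167.180.66:
  /26 159.189.162.0: no
  /14 110.32.0.0: no
  /24 16.34.86.0: no
  /28 37.167.180.64: MATCH
  /13 1.136.0.0: no
  /0 0.0.0.0: MATCH
Selected: next-hop 176.130.230.99 via wlan0 (matched /28)


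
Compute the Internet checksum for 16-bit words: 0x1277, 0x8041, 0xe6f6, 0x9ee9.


Sum all words (with carry folding):
+ 0x1277 = 0x1277
+ 0x8041 = 0x92b8
+ 0xe6f6 = 0x79af
+ 0x9ee9 = 0x1899
One's complement: ~0x1899
Checksum = 0xe766


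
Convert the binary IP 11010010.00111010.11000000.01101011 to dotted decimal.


11010010 = 210
00111010 = 58
11000000 = 192
01101011 = 107
IP: 210.58.192.107


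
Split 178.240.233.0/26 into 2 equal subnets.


New prefix = 26 + 1 = 27
Each subnet has 32 addresses
  178.240.233.0/27
  178.240.233.32/27
Subnets: 178.240.233.0/27, 178.240.233.32/27


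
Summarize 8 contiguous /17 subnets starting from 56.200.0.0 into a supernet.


Original prefix: /17
Number of subnets: 8 = 2^3
New prefix = 17 - 3 = 14
Supernet: 56.200.0.0/14


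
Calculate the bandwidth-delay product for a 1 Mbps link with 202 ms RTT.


BDP = bandwidth * RTT
= 1 Mbps * 202 ms
= 1 * 1e6 * 202 / 1000 bits
= 202000 bits
= 25250 bytes
= 24.6582 KB
BDP = 202000 bits (25250 bytes)


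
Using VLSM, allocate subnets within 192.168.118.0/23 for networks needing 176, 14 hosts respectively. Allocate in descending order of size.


176 hosts -> /24 (254 usable): 192.168.118.0/24
14 hosts -> /28 (14 usable): 192.168.119.0/28
Allocation: 192.168.118.0/24 (176 hosts, 254 usable); 192.168.119.0/28 (14 hosts, 14 usable)


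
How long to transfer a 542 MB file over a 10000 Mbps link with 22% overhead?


Effective throughput = 10000 * (1 - 22/100) = 7800 Mbps
File size in Mb = 542 * 8 = 4336 Mb
Time = 4336 / 7800
Time = 0.5559 seconds


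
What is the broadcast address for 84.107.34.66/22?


Network: 84.107.32.0/22
Host bits = 10
Set all host bits to 1:
Broadcast: 84.107.35.255


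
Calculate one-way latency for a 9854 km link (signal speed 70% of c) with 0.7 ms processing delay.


Speed = 0.7 * 3e5 km/s = 210000 km/s
Propagation delay = 9854 / 210000 = 0.0469 s = 46.9238 ms
Processing delay = 0.7 ms
Total one-way latency = 47.6238 ms


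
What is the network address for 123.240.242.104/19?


IP:   01111011.11110000.11110010.01101000
Mask: 11111111.11111111.11100000.00000000
AND operation:
Net:  01111011.11110000.11100000.00000000
Network: 123.240.224.0/19


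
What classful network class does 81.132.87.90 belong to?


First octet: 81
Binary: 01010001
0xxxxxxx -> Class A (1-126)
Class A, default mask 255.0.0.0 (/8)


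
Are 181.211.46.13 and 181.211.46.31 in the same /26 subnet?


Mask: 255.255.255.192
181.211.46.13 AND mask = 181.211.46.0
181.211.46.31 AND mask = 181.211.46.0
Yes, same subnet (181.211.46.0)


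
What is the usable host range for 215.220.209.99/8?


Network: 215.0.0.0
Broadcast: 215.255.255.255
First usable = network + 1
Last usable = broadcast - 1
Range: 215.0.0.1 to 215.255.255.254


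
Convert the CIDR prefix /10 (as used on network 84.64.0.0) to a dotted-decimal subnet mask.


/10 means 10 network bits, 22 host bits
Binary: 11111111110000000000000000000000
Mask: 255.192.0.0


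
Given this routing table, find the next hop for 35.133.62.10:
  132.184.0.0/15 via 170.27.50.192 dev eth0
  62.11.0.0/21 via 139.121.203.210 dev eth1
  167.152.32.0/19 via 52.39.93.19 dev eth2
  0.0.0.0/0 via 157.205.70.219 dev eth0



Longest prefix match for 35.133.62.10:
  /15 132.184.0.0: no
  /21 62.11.0.0: no
  /19 167.152.32.0: no
  /0 0.0.0.0: MATCH
Selected: next-hop 157.205.70.219 via eth0 (matched /0)


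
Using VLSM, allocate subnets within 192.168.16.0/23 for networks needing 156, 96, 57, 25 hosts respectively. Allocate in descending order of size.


156 hosts -> /24 (254 usable): 192.168.16.0/24
96 hosts -> /25 (126 usable): 192.168.17.0/25
57 hosts -> /26 (62 usable): 192.168.17.128/26
25 hosts -> /27 (30 usable): 192.168.17.192/27
Allocation: 192.168.16.0/24 (156 hosts, 254 usable); 192.168.17.0/25 (96 hosts, 126 usable); 192.168.17.128/26 (57 hosts, 62 usable); 192.168.17.192/27 (25 hosts, 30 usable)


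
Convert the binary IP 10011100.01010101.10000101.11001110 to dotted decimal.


10011100 = 156
01010101 = 85
10000101 = 133
11001110 = 206
IP: 156.85.133.206


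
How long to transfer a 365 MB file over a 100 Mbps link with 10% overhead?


Effective throughput = 100 * (1 - 10/100) = 90 Mbps
File size in Mb = 365 * 8 = 2920 Mb
Time = 2920 / 90
Time = 32.4444 seconds


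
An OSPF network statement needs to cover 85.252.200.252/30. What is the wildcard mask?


Subnet mask: 255.255.255.252
Wildcard = 255.255.255.255 - subnet mask
255 - 255 = 0
255 - 255 = 0
255 - 255 = 0
255 - 252 = 3
Wildcard: 0.0.0.3


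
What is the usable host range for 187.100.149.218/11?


Network: 187.96.0.0
Broadcast: 187.127.255.255
First usable = network + 1
Last usable = broadcast - 1
Range: 187.96.0.1 to 187.127.255.254


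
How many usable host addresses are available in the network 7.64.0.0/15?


Host bits = 32 - 15 = 17
Total addresses = 2^17 = 131072
Usable = total - 2 (network and broadcast)
Usable hosts: 131070


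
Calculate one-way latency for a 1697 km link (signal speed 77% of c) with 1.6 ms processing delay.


Speed = 0.77 * 3e5 km/s = 231000 km/s
Propagation delay = 1697 / 231000 = 0.0073 s = 7.3463 ms
Processing delay = 1.6 ms
Total one-way latency = 8.9463 ms


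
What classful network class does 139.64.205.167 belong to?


First octet: 139
Binary: 10001011
10xxxxxx -> Class B (128-191)
Class B, default mask 255.255.0.0 (/16)


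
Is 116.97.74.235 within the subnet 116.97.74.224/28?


Subnet network: 116.97.74.224
Test IP AND mask: 116.97.74.224
Yes, 116.97.74.235 is in 116.97.74.224/28


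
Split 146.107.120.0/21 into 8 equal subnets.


New prefix = 21 + 3 = 24
Each subnet has 256 addresses
  146.107.120.0/24
  146.107.121.0/24
  146.107.122.0/24
  146.107.123.0/24
  146.107.124.0/24
  146.107.125.0/24
  146.107.126.0/24
  146.107.127.0/24
Subnets: 146.107.120.0/24, 146.107.121.0/24, 146.107.122.0/24, 146.107.123.0/24, 146.107.124.0/24, 146.107.125.0/24, 146.107.126.0/24, 146.107.127.0/24


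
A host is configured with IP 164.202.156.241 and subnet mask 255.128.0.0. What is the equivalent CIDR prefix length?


Binary: 11111111.10000000.00000000.00000000
Count leading 1s
Prefix: /9


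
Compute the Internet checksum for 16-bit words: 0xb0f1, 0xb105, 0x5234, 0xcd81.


Sum all words (with carry folding):
+ 0xb0f1 = 0xb0f1
+ 0xb105 = 0x61f7
+ 0x5234 = 0xb42b
+ 0xcd81 = 0x81ad
One's complement: ~0x81ad
Checksum = 0x7e52


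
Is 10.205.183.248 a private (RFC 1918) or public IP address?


RFC 1918 private ranges:
  10.0.0.0/8 (10.0.0.0 - 10.255.255.255)
  172.16.0.0/12 (172.16.0.0 - 172.31.255.255)
  192.168.0.0/16 (192.168.0.0 - 192.168.255.255)
Private (in 10.0.0.0/8)


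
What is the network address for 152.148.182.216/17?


IP:   10011000.10010100.10110110.11011000
Mask: 11111111.11111111.10000000.00000000
AND operation:
Net:  10011000.10010100.10000000.00000000
Network: 152.148.128.0/17


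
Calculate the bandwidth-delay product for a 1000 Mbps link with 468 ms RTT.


BDP = bandwidth * RTT
= 1000 Mbps * 468 ms
= 1000 * 1e6 * 468 / 1000 bits
= 468000000 bits
= 58500000 bytes
= 57128.9062 KB
BDP = 468000000 bits (58500000 bytes)


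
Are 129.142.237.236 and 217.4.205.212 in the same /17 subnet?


Mask: 255.255.128.0
129.142.237.236 AND mask = 129.142.128.0
217.4.205.212 AND mask = 217.4.128.0
No, different subnets (129.142.128.0 vs 217.4.128.0)


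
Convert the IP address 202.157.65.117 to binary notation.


202 = 11001010
157 = 10011101
65 = 01000001
117 = 01110101
Binary: 11001010.10011101.01000001.01110101


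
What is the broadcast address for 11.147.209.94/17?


Network: 11.147.128.0/17
Host bits = 15
Set all host bits to 1:
Broadcast: 11.147.255.255


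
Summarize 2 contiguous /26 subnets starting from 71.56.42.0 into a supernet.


Original prefix: /26
Number of subnets: 2 = 2^1
New prefix = 26 - 1 = 25
Supernet: 71.56.42.0/25


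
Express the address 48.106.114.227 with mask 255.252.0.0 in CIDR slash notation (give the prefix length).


Binary: 11111111.11111100.00000000.00000000
Count leading 1s
Prefix: /14


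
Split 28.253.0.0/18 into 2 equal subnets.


New prefix = 18 + 1 = 19
Each subnet has 8192 addresses
  28.253.0.0/19
  28.253.32.0/19
Subnets: 28.253.0.0/19, 28.253.32.0/19


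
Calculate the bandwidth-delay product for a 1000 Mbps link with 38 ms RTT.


BDP = bandwidth * RTT
= 1000 Mbps * 38 ms
= 1000 * 1e6 * 38 / 1000 bits
= 38000000 bits
= 4750000 bytes
= 4638.6719 KB
BDP = 38000000 bits (4750000 bytes)


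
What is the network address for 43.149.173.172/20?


IP:   00101011.10010101.10101101.10101100
Mask: 11111111.11111111.11110000.00000000
AND operation:
Net:  00101011.10010101.10100000.00000000
Network: 43.149.160.0/20


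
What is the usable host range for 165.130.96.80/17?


Network: 165.130.0.0
Broadcast: 165.130.127.255
First usable = network + 1
Last usable = broadcast - 1
Range: 165.130.0.1 to 165.130.127.254


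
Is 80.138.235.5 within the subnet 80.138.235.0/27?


Subnet network: 80.138.235.0
Test IP AND mask: 80.138.235.0
Yes, 80.138.235.5 is in 80.138.235.0/27


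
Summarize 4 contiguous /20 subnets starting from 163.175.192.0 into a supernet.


Original prefix: /20
Number of subnets: 4 = 2^2
New prefix = 20 - 2 = 18
Supernet: 163.175.192.0/18


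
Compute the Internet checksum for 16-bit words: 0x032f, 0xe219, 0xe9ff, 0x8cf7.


Sum all words (with carry folding):
+ 0x032f = 0x032f
+ 0xe219 = 0xe548
+ 0xe9ff = 0xcf48
+ 0x8cf7 = 0x5c40
One's complement: ~0x5c40
Checksum = 0xa3bf


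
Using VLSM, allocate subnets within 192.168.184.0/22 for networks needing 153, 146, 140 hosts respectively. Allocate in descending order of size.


153 hosts -> /24 (254 usable): 192.168.184.0/24
146 hosts -> /24 (254 usable): 192.168.185.0/24
140 hosts -> /24 (254 usable): 192.168.186.0/24
Allocation: 192.168.184.0/24 (153 hosts, 254 usable); 192.168.185.0/24 (146 hosts, 254 usable); 192.168.186.0/24 (140 hosts, 254 usable)


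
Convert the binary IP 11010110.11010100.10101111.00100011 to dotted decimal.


11010110 = 214
11010100 = 212
10101111 = 175
00100011 = 35
IP: 214.212.175.35


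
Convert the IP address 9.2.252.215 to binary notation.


9 = 00001001
2 = 00000010
252 = 11111100
215 = 11010111
Binary: 00001001.00000010.11111100.11010111


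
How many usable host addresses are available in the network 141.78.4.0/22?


Host bits = 32 - 22 = 10
Total addresses = 2^10 = 1024
Usable = total - 2 (network and broadcast)
Usable hosts: 1022


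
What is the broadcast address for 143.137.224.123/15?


Network: 143.136.0.0/15
Host bits = 17
Set all host bits to 1:
Broadcast: 143.137.255.255


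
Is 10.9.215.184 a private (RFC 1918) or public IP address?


RFC 1918 private ranges:
  10.0.0.0/8 (10.0.0.0 - 10.255.255.255)
  172.16.0.0/12 (172.16.0.0 - 172.31.255.255)
  192.168.0.0/16 (192.168.0.0 - 192.168.255.255)
Private (in 10.0.0.0/8)


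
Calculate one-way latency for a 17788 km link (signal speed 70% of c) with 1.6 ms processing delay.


Speed = 0.7 * 3e5 km/s = 210000 km/s
Propagation delay = 17788 / 210000 = 0.0847 s = 84.7048 ms
Processing delay = 1.6 ms
Total one-way latency = 86.3048 ms


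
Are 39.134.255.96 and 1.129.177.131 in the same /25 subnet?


Mask: 255.255.255.128
39.134.255.96 AND mask = 39.134.255.0
1.129.177.131 AND mask = 1.129.177.128
No, different subnets (39.134.255.0 vs 1.129.177.128)


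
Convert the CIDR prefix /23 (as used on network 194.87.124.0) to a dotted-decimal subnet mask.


/23 means 23 network bits, 9 host bits
Binary: 11111111111111111111111000000000
Mask: 255.255.254.0


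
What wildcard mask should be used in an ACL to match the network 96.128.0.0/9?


Subnet mask: 255.128.0.0
Wildcard = 255.255.255.255 - subnet mask
255 - 255 = 0
255 - 128 = 127
255 - 0 = 255
255 - 0 = 255
Wildcard: 0.127.255.255


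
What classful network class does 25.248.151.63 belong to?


First octet: 25
Binary: 00011001
0xxxxxxx -> Class A (1-126)
Class A, default mask 255.0.0.0 (/8)


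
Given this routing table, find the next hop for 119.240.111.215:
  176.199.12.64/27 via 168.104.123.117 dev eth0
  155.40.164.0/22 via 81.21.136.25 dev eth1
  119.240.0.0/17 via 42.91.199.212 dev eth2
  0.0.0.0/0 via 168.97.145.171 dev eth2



Longest prefix match for 119.240.111.215:
  /27 176.199.12.64: no
  /22 155.40.164.0: no
  /17 119.240.0.0: MATCH
  /0 0.0.0.0: MATCH
Selected: next-hop 42.91.199.212 via eth2 (matched /17)


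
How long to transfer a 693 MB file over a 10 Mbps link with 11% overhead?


Effective throughput = 10 * (1 - 11/100) = 8.9 Mbps
File size in Mb = 693 * 8 = 5544 Mb
Time = 5544 / 8.9
Time = 622.9213 seconds


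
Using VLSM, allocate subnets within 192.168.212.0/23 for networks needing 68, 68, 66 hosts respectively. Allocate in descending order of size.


68 hosts -> /25 (126 usable): 192.168.212.0/25
68 hosts -> /25 (126 usable): 192.168.212.128/25
66 hosts -> /25 (126 usable): 192.168.213.0/25
Allocation: 192.168.212.0/25 (68 hosts, 126 usable); 192.168.212.128/25 (68 hosts, 126 usable); 192.168.213.0/25 (66 hosts, 126 usable)


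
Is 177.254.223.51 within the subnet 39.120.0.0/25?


Subnet network: 39.120.0.0
Test IP AND mask: 177.254.223.0
No, 177.254.223.51 is not in 39.120.0.0/25


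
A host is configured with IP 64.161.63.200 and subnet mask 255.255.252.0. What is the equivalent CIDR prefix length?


Binary: 11111111.11111111.11111100.00000000
Count leading 1s
Prefix: /22


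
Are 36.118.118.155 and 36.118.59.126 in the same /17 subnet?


Mask: 255.255.128.0
36.118.118.155 AND mask = 36.118.0.0
36.118.59.126 AND mask = 36.118.0.0
Yes, same subnet (36.118.0.0)


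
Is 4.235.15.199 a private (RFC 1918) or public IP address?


RFC 1918 private ranges:
  10.0.0.0/8 (10.0.0.0 - 10.255.255.255)
  172.16.0.0/12 (172.16.0.0 - 172.31.255.255)
  192.168.0.0/16 (192.168.0.0 - 192.168.255.255)
Public (not in any RFC 1918 range)


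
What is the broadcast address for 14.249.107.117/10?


Network: 14.192.0.0/10
Host bits = 22
Set all host bits to 1:
Broadcast: 14.255.255.255


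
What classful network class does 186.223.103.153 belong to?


First octet: 186
Binary: 10111010
10xxxxxx -> Class B (128-191)
Class B, default mask 255.255.0.0 (/16)


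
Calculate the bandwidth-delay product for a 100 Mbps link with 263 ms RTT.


BDP = bandwidth * RTT
= 100 Mbps * 263 ms
= 100 * 1e6 * 263 / 1000 bits
= 26300000 bits
= 3287500 bytes
= 3210.4492 KB
BDP = 26300000 bits (3287500 bytes)


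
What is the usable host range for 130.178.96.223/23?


Network: 130.178.96.0
Broadcast: 130.178.97.255
First usable = network + 1
Last usable = broadcast - 1
Range: 130.178.96.1 to 130.178.97.254


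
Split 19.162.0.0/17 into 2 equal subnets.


New prefix = 17 + 1 = 18
Each subnet has 16384 addresses
  19.162.0.0/18
  19.162.64.0/18
Subnets: 19.162.0.0/18, 19.162.64.0/18


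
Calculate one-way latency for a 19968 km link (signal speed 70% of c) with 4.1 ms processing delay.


Speed = 0.7 * 3e5 km/s = 210000 km/s
Propagation delay = 19968 / 210000 = 0.0951 s = 95.0857 ms
Processing delay = 4.1 ms
Total one-way latency = 99.1857 ms


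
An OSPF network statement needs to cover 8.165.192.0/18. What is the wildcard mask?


Subnet mask: 255.255.192.0
Wildcard = 255.255.255.255 - subnet mask
255 - 255 = 0
255 - 255 = 0
255 - 192 = 63
255 - 0 = 255
Wildcard: 0.0.63.255


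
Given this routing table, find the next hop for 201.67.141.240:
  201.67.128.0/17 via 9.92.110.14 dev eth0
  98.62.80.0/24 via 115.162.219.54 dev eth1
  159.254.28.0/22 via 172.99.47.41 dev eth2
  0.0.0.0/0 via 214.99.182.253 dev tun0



Longest prefix match for 201.67.141.240:
  /17 201.67.128.0: MATCH
  /24 98.62.80.0: no
  /22 159.254.28.0: no
  /0 0.0.0.0: MATCH
Selected: next-hop 9.92.110.14 via eth0 (matched /17)


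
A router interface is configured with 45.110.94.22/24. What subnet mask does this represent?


/24 means 24 network bits, 8 host bits
Binary: 11111111111111111111111100000000
Mask: 255.255.255.0


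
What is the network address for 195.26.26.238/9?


IP:   11000011.00011010.00011010.11101110
Mask: 11111111.10000000.00000000.00000000
AND operation:
Net:  11000011.00000000.00000000.00000000
Network: 195.0.0.0/9


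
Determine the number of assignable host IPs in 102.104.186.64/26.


Host bits = 32 - 26 = 6
Total addresses = 2^6 = 64
Usable = total - 2 (network and broadcast)
Usable hosts: 62


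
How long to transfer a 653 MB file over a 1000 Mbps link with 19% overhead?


Effective throughput = 1000 * (1 - 19/100) = 810 Mbps
File size in Mb = 653 * 8 = 5224 Mb
Time = 5224 / 810
Time = 6.4494 seconds


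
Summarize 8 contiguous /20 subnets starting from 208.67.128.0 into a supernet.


Original prefix: /20
Number of subnets: 8 = 2^3
New prefix = 20 - 3 = 17
Supernet: 208.67.128.0/17


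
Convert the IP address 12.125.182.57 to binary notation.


12 = 00001100
125 = 01111101
182 = 10110110
57 = 00111001
Binary: 00001100.01111101.10110110.00111001


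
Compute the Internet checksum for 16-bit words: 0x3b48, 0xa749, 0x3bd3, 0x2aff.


Sum all words (with carry folding):
+ 0x3b48 = 0x3b48
+ 0xa749 = 0xe291
+ 0x3bd3 = 0x1e65
+ 0x2aff = 0x4964
One's complement: ~0x4964
Checksum = 0xb69b


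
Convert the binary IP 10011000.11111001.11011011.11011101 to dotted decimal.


10011000 = 152
11111001 = 249
11011011 = 219
11011101 = 221
IP: 152.249.219.221


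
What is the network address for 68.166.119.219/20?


IP:   01000100.10100110.01110111.11011011
Mask: 11111111.11111111.11110000.00000000
AND operation:
Net:  01000100.10100110.01110000.00000000
Network: 68.166.112.0/20


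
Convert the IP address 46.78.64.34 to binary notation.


46 = 00101110
78 = 01001110
64 = 01000000
34 = 00100010
Binary: 00101110.01001110.01000000.00100010


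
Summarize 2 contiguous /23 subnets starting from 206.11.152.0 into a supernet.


Original prefix: /23
Number of subnets: 2 = 2^1
New prefix = 23 - 1 = 22
Supernet: 206.11.152.0/22


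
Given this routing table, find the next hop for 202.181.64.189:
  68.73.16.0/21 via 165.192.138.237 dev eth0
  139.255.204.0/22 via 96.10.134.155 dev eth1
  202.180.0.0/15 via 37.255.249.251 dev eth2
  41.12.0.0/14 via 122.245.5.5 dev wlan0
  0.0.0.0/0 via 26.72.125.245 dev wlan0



Longest prefix match for 202.181.64.189:
  /21 68.73.16.0: no
  /22 139.255.204.0: no
  /15 202.180.0.0: MATCH
  /14 41.12.0.0: no
  /0 0.0.0.0: MATCH
Selected: next-hop 37.255.249.251 via eth2 (matched /15)


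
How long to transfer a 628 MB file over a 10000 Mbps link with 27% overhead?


Effective throughput = 10000 * (1 - 27/100) = 7300 Mbps
File size in Mb = 628 * 8 = 5024 Mb
Time = 5024 / 7300
Time = 0.6882 seconds


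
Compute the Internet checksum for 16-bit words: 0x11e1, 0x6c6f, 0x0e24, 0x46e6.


Sum all words (with carry folding):
+ 0x11e1 = 0x11e1
+ 0x6c6f = 0x7e50
+ 0x0e24 = 0x8c74
+ 0x46e6 = 0xd35a
One's complement: ~0xd35a
Checksum = 0x2ca5


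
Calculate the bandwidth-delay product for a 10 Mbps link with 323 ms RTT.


BDP = bandwidth * RTT
= 10 Mbps * 323 ms
= 10 * 1e6 * 323 / 1000 bits
= 3230000 bits
= 403750 bytes
= 394.2871 KB
BDP = 3230000 bits (403750 bytes)


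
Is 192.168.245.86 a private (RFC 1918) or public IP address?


RFC 1918 private ranges:
  10.0.0.0/8 (10.0.0.0 - 10.255.255.255)
  172.16.0.0/12 (172.16.0.0 - 172.31.255.255)
  192.168.0.0/16 (192.168.0.0 - 192.168.255.255)
Private (in 192.168.0.0/16)


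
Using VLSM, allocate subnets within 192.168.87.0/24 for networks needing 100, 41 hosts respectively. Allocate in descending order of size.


100 hosts -> /25 (126 usable): 192.168.87.0/25
41 hosts -> /26 (62 usable): 192.168.87.128/26
Allocation: 192.168.87.0/25 (100 hosts, 126 usable); 192.168.87.128/26 (41 hosts, 62 usable)


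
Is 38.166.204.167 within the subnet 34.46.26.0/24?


Subnet network: 34.46.26.0
Test IP AND mask: 38.166.204.0
No, 38.166.204.167 is not in 34.46.26.0/24


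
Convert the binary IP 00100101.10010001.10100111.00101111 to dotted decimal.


00100101 = 37
10010001 = 145
10100111 = 167
00101111 = 47
IP: 37.145.167.47


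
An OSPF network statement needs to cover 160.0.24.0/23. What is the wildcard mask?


Subnet mask: 255.255.254.0
Wildcard = 255.255.255.255 - subnet mask
255 - 255 = 0
255 - 255 = 0
255 - 254 = 1
255 - 0 = 255
Wildcard: 0.0.1.255


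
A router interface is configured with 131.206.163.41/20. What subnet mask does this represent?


/20 means 20 network bits, 12 host bits
Binary: 11111111111111111111000000000000
Mask: 255.255.240.0


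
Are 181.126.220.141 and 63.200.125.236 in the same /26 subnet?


Mask: 255.255.255.192
181.126.220.141 AND mask = 181.126.220.128
63.200.125.236 AND mask = 63.200.125.192
No, different subnets (181.126.220.128 vs 63.200.125.192)


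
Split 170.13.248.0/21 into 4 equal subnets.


New prefix = 21 + 2 = 23
Each subnet has 512 addresses
  170.13.248.0/23
  170.13.250.0/23
  170.13.252.0/23
  170.13.254.0/23
Subnets: 170.13.248.0/23, 170.13.250.0/23, 170.13.252.0/23, 170.13.254.0/23


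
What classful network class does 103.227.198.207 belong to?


First octet: 103
Binary: 01100111
0xxxxxxx -> Class A (1-126)
Class A, default mask 255.0.0.0 (/8)


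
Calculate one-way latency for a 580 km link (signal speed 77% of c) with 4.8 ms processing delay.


Speed = 0.77 * 3e5 km/s = 231000 km/s
Propagation delay = 580 / 231000 = 0.0025 s = 2.5108 ms
Processing delay = 4.8 ms
Total one-way latency = 7.3108 ms


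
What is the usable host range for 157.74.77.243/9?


Network: 157.0.0.0
Broadcast: 157.127.255.255
First usable = network + 1
Last usable = broadcast - 1
Range: 157.0.0.1 to 157.127.255.254


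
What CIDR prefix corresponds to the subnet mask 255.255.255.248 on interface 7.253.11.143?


Binary: 11111111.11111111.11111111.11111000
Count leading 1s
Prefix: /29


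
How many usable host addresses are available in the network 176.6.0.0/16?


Host bits = 32 - 16 = 16
Total addresses = 2^16 = 65536
Usable = total - 2 (network and broadcast)
Usable hosts: 65534


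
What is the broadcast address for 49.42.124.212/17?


Network: 49.42.0.0/17
Host bits = 15
Set all host bits to 1:
Broadcast: 49.42.127.255


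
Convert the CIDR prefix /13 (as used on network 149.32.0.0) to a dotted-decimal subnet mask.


/13 means 13 network bits, 19 host bits
Binary: 11111111111110000000000000000000
Mask: 255.248.0.0


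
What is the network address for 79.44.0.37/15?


IP:   01001111.00101100.00000000.00100101
Mask: 11111111.11111110.00000000.00000000
AND operation:
Net:  01001111.00101100.00000000.00000000
Network: 79.44.0.0/15


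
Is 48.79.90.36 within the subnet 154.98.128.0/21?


Subnet network: 154.98.128.0
Test IP AND mask: 48.79.88.0
No, 48.79.90.36 is not in 154.98.128.0/21


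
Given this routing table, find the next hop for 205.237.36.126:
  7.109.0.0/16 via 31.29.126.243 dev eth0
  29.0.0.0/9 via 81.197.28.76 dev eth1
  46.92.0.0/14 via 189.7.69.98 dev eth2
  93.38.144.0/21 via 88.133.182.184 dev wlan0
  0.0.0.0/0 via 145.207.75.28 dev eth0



Longest prefix match for 205.237.36.126:
  /16 7.109.0.0: no
  /9 29.0.0.0: no
  /14 46.92.0.0: no
  /21 93.38.144.0: no
  /0 0.0.0.0: MATCH
Selected: next-hop 145.207.75.28 via eth0 (matched /0)


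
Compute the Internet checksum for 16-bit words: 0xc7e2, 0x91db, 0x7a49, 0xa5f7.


Sum all words (with carry folding):
+ 0xc7e2 = 0xc7e2
+ 0x91db = 0x59be
+ 0x7a49 = 0xd407
+ 0xa5f7 = 0x79ff
One's complement: ~0x79ff
Checksum = 0x8600


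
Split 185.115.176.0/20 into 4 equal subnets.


New prefix = 20 + 2 = 22
Each subnet has 1024 addresses
  185.115.176.0/22
  185.115.180.0/22
  185.115.184.0/22
  185.115.188.0/22
Subnets: 185.115.176.0/22, 185.115.180.0/22, 185.115.184.0/22, 185.115.188.0/22


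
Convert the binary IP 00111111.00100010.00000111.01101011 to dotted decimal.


00111111 = 63
00100010 = 34
00000111 = 7
01101011 = 107
IP: 63.34.7.107


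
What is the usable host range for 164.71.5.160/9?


Network: 164.0.0.0
Broadcast: 164.127.255.255
First usable = network + 1
Last usable = broadcast - 1
Range: 164.0.0.1 to 164.127.255.254


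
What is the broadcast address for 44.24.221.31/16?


Network: 44.24.0.0/16
Host bits = 16
Set all host bits to 1:
Broadcast: 44.24.255.255


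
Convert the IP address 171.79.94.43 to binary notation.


171 = 10101011
79 = 01001111
94 = 01011110
43 = 00101011
Binary: 10101011.01001111.01011110.00101011


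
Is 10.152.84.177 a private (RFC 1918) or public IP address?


RFC 1918 private ranges:
  10.0.0.0/8 (10.0.0.0 - 10.255.255.255)
  172.16.0.0/12 (172.16.0.0 - 172.31.255.255)
  192.168.0.0/16 (192.168.0.0 - 192.168.255.255)
Private (in 10.0.0.0/8)


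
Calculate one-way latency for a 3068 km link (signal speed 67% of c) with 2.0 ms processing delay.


Speed = 0.67 * 3e5 km/s = 201000 km/s
Propagation delay = 3068 / 201000 = 0.0153 s = 15.2637 ms
Processing delay = 2.0 ms
Total one-way latency = 17.2637 ms


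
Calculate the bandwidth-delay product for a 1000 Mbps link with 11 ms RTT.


BDP = bandwidth * RTT
= 1000 Mbps * 11 ms
= 1000 * 1e6 * 11 / 1000 bits
= 11000000 bits
= 1375000 bytes
= 1342.7734 KB
BDP = 11000000 bits (1375000 bytes)


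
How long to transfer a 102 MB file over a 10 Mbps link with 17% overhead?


Effective throughput = 10 * (1 - 17/100) = 8.3 Mbps
File size in Mb = 102 * 8 = 816 Mb
Time = 816 / 8.3
Time = 98.3133 seconds


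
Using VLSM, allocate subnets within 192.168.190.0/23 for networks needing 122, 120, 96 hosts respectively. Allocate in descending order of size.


122 hosts -> /25 (126 usable): 192.168.190.0/25
120 hosts -> /25 (126 usable): 192.168.190.128/25
96 hosts -> /25 (126 usable): 192.168.191.0/25
Allocation: 192.168.190.0/25 (122 hosts, 126 usable); 192.168.190.128/25 (120 hosts, 126 usable); 192.168.191.0/25 (96 hosts, 126 usable)


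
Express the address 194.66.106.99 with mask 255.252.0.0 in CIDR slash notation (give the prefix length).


Binary: 11111111.11111100.00000000.00000000
Count leading 1s
Prefix: /14


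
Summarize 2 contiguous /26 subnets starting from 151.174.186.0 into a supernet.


Original prefix: /26
Number of subnets: 2 = 2^1
New prefix = 26 - 1 = 25
Supernet: 151.174.186.0/25


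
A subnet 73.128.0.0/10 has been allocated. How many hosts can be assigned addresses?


Host bits = 32 - 10 = 22
Total addresses = 2^22 = 4194304
Usable = total - 2 (network and broadcast)
Usable hosts: 4194302


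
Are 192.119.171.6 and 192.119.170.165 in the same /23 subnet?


Mask: 255.255.254.0
192.119.171.6 AND mask = 192.119.170.0
192.119.170.165 AND mask = 192.119.170.0
Yes, same subnet (192.119.170.0)


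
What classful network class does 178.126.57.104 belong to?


First octet: 178
Binary: 10110010
10xxxxxx -> Class B (128-191)
Class B, default mask 255.255.0.0 (/16)


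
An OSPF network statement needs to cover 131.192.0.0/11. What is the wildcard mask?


Subnet mask: 255.224.0.0
Wildcard = 255.255.255.255 - subnet mask
255 - 255 = 0
255 - 224 = 31
255 - 0 = 255
255 - 0 = 255
Wildcard: 0.31.255.255


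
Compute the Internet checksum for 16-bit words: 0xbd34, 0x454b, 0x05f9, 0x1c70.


Sum all words (with carry folding):
+ 0xbd34 = 0xbd34
+ 0x454b = 0x0280
+ 0x05f9 = 0x0879
+ 0x1c70 = 0x24e9
One's complement: ~0x24e9
Checksum = 0xdb16


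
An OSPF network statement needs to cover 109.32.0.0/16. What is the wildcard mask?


Subnet mask: 255.255.0.0
Wildcard = 255.255.255.255 - subnet mask
255 - 255 = 0
255 - 255 = 0
255 - 0 = 255
255 - 0 = 255
Wildcard: 0.0.255.255


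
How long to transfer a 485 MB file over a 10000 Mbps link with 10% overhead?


Effective throughput = 10000 * (1 - 10/100) = 9000 Mbps
File size in Mb = 485 * 8 = 3880 Mb
Time = 3880 / 9000
Time = 0.4311 seconds


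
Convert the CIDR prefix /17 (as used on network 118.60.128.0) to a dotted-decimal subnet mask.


/17 means 17 network bits, 15 host bits
Binary: 11111111111111111000000000000000
Mask: 255.255.128.0


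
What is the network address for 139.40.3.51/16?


IP:   10001011.00101000.00000011.00110011
Mask: 11111111.11111111.00000000.00000000
AND operation:
Net:  10001011.00101000.00000000.00000000
Network: 139.40.0.0/16


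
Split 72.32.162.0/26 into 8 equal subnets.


New prefix = 26 + 3 = 29
Each subnet has 8 addresses
  72.32.162.0/29
  72.32.162.8/29
  72.32.162.16/29
  72.32.162.24/29
  72.32.162.32/29
  72.32.162.40/29
  72.32.162.48/29
  72.32.162.56/29
Subnets: 72.32.162.0/29, 72.32.162.8/29, 72.32.162.16/29, 72.32.162.24/29, 72.32.162.32/29, 72.32.162.40/29, 72.32.162.48/29, 72.32.162.56/29


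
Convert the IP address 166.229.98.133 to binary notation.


166 = 10100110
229 = 11100101
98 = 01100010
133 = 10000101
Binary: 10100110.11100101.01100010.10000101


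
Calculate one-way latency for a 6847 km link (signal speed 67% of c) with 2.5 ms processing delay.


Speed = 0.67 * 3e5 km/s = 201000 km/s
Propagation delay = 6847 / 201000 = 0.0341 s = 34.0647 ms
Processing delay = 2.5 ms
Total one-way latency = 36.5647 ms


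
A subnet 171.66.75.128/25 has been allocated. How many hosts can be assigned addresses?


Host bits = 32 - 25 = 7
Total addresses = 2^7 = 128
Usable = total - 2 (network and broadcast)
Usable hosts: 126


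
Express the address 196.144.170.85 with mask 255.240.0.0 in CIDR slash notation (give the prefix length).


Binary: 11111111.11110000.00000000.00000000
Count leading 1s
Prefix: /12


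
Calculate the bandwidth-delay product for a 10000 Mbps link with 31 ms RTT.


BDP = bandwidth * RTT
= 10000 Mbps * 31 ms
= 10000 * 1e6 * 31 / 1000 bits
= 310000000 bits
= 38750000 bytes
= 37841.7969 KB
BDP = 310000000 bits (38750000 bytes)


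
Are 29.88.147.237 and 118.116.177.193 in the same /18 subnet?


Mask: 255.255.192.0
29.88.147.237 AND mask = 29.88.128.0
118.116.177.193 AND mask = 118.116.128.0
No, different subnets (29.88.128.0 vs 118.116.128.0)


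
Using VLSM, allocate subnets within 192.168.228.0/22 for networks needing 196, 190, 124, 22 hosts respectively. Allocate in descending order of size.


196 hosts -> /24 (254 usable): 192.168.228.0/24
190 hosts -> /24 (254 usable): 192.168.229.0/24
124 hosts -> /25 (126 usable): 192.168.230.0/25
22 hosts -> /27 (30 usable): 192.168.230.128/27
Allocation: 192.168.228.0/24 (196 hosts, 254 usable); 192.168.229.0/24 (190 hosts, 254 usable); 192.168.230.0/25 (124 hosts, 126 usable); 192.168.230.128/27 (22 hosts, 30 usable)


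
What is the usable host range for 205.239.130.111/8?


Network: 205.0.0.0
Broadcast: 205.255.255.255
First usable = network + 1
Last usable = broadcast - 1
Range: 205.0.0.1 to 205.255.255.254


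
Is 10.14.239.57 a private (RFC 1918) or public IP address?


RFC 1918 private ranges:
  10.0.0.0/8 (10.0.0.0 - 10.255.255.255)
  172.16.0.0/12 (172.16.0.0 - 172.31.255.255)
  192.168.0.0/16 (192.168.0.0 - 192.168.255.255)
Private (in 10.0.0.0/8)


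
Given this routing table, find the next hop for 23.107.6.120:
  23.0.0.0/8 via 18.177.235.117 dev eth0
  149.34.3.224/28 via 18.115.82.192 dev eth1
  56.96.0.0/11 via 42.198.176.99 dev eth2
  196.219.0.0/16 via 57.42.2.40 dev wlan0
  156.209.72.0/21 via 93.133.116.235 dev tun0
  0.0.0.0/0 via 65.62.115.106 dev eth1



Longest prefix match for 23.107.6.120:
  /8 23.0.0.0: MATCH
  /28 149.34.3.224: no
  /11 56.96.0.0: no
  /16 196.219.0.0: no
  /21 156.209.72.0: no
  /0 0.0.0.0: MATCH
Selected: next-hop 18.177.235.117 via eth0 (matched /8)


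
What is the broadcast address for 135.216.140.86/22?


Network: 135.216.140.0/22
Host bits = 10
Set all host bits to 1:
Broadcast: 135.216.143.255


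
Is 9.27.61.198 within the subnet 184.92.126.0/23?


Subnet network: 184.92.126.0
Test IP AND mask: 9.27.60.0
No, 9.27.61.198 is not in 184.92.126.0/23


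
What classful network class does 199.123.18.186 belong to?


First octet: 199
Binary: 11000111
110xxxxx -> Class C (192-223)
Class C, default mask 255.255.255.0 (/24)


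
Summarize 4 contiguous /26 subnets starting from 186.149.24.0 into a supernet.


Original prefix: /26
Number of subnets: 4 = 2^2
New prefix = 26 - 2 = 24
Supernet: 186.149.24.0/24


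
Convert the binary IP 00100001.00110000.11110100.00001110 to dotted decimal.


00100001 = 33
00110000 = 48
11110100 = 244
00001110 = 14
IP: 33.48.244.14


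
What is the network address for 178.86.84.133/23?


IP:   10110010.01010110.01010100.10000101
Mask: 11111111.11111111.11111110.00000000
AND operation:
Net:  10110010.01010110.01010100.00000000
Network: 178.86.84.0/23


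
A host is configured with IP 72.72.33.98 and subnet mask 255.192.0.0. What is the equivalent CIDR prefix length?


Binary: 11111111.11000000.00000000.00000000
Count leading 1s
Prefix: /10
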